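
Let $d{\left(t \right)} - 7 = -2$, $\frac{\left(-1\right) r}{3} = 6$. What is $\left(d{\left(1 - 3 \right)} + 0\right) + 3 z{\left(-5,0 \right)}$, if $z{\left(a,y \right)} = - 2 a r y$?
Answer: $5$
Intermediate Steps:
$r = -18$ ($r = \left(-3\right) 6 = -18$)
$d{\left(t \right)} = 5$ ($d{\left(t \right)} = 7 - 2 = 5$)
$z{\left(a,y \right)} = 36 a y$ ($z{\left(a,y \right)} = - 2 a \left(-18\right) y = 36 a y$)
$\left(d{\left(1 - 3 \right)} + 0\right) + 3 z{\left(-5,0 \right)} = \left(5 + 0\right) + 3 \cdot 36 \left(-5\right) 0 = 5 + 3 \cdot 0 = 5 + 0 = 5$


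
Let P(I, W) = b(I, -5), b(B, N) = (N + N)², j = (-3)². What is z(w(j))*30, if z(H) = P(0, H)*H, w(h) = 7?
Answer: 21000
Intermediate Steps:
j = 9
b(B, N) = 4*N² (b(B, N) = (2*N)² = 4*N²)
P(I, W) = 100 (P(I, W) = 4*(-5)² = 4*25 = 100)
z(H) = 100*H
z(w(j))*30 = (100*7)*30 = 700*30 = 21000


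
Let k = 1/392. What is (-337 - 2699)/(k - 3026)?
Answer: 396704/395397 ≈ 1.0033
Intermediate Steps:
k = 1/392 ≈ 0.0025510
(-337 - 2699)/(k - 3026) = (-337 - 2699)/(1/392 - 3026) = -3036/(-1186191/392) = -3036*(-392/1186191) = 396704/395397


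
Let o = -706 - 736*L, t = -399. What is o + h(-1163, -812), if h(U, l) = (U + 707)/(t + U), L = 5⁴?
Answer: -359811158/781 ≈ -4.6071e+5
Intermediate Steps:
L = 625
o = -460706 (o = -706 - 736*625 = -706 - 460000 = -460706)
h(U, l) = (707 + U)/(-399 + U) (h(U, l) = (U + 707)/(-399 + U) = (707 + U)/(-399 + U))
o + h(-1163, -812) = -460706 + (707 - 1163)/(-399 - 1163) = -460706 - 456/(-1562) = -460706 - 1/1562*(-456) = -460706 + 228/781 = -359811158/781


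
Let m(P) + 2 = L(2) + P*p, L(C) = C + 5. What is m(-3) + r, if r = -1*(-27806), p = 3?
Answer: 27802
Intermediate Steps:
L(C) = 5 + C
r = 27806
m(P) = 5 + 3*P (m(P) = -2 + ((5 + 2) + P*3) = -2 + (7 + 3*P) = 5 + 3*P)
m(-3) + r = (5 + 3*(-3)) + 27806 = (5 - 9) + 27806 = -4 + 27806 = 27802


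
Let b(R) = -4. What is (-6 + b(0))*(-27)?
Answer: 270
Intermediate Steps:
(-6 + b(0))*(-27) = (-6 - 4)*(-27) = -10*(-27) = 270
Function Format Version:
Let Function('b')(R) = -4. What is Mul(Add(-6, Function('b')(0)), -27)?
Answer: 270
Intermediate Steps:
Mul(Add(-6, Function('b')(0)), -27) = Mul(Add(-6, -4), -27) = Mul(-10, -27) = 270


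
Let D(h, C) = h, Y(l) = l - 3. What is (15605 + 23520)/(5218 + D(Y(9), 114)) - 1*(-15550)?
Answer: 81272325/5224 ≈ 15557.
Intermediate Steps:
Y(l) = -3 + l
(15605 + 23520)/(5218 + D(Y(9), 114)) - 1*(-15550) = (15605 + 23520)/(5218 + (-3 + 9)) - 1*(-15550) = 39125/(5218 + 6) + 15550 = 39125/5224 + 15550 = 81272325/5224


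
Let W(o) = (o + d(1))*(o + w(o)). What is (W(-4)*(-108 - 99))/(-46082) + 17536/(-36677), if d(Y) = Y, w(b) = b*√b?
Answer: -358494142/845074757 + 2484*I/23041 ≈ -0.42422 + 0.10781*I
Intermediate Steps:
w(b) = b^(3/2)
W(o) = (1 + o)*(o + o^(3/2)) (W(o) = (o + 1)*(o + o^(3/2)) = (1 + o)*(o + o^(3/2)))
(W(-4)*(-108 - 99))/(-46082) + 17536/(-36677) = ((-4 + (-4)² + (-4)^(3/2) + (-4)^(5/2))*(-108 - 99))/(-46082) + 17536/(-36677) = ((-4 + 16 - 8*I + 32*I)*(-207))*(-1/46082) + 17536*(-1/36677) = ((12 + 24*I)*(-207))*(-1/46082) - 17536/36677 = (-2484 - 4968*I)*(-1/46082) - 17536/36677 = (1242/23041 + 2484*I/23041) - 17536/36677 = -358494142/845074757 + 2484*I/23041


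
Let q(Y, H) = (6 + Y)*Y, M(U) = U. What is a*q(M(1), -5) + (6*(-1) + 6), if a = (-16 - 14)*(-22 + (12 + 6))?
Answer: 840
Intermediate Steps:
a = 120 (a = -30*(-22 + 18) = -30*(-4) = 120)
q(Y, H) = Y*(6 + Y)
a*q(M(1), -5) + (6*(-1) + 6) = 120*(1*(6 + 1)) + (6*(-1) + 6) = 120*(1*7) + (-6 + 6) = 120*7 + 0 = 840 + 0 = 840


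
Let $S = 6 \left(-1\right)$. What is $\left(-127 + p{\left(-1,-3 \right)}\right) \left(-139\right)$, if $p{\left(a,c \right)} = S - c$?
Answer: $18070$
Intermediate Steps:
$S = -6$
$p{\left(a,c \right)} = -6 - c$
$\left(-127 + p{\left(-1,-3 \right)}\right) \left(-139\right) = \left(-127 - 3\right) \left(-139\right) = \left(-130\right) \left(-139\right) = 18070$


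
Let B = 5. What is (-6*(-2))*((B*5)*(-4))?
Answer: -1200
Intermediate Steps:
(-6*(-2))*((B*5)*(-4)) = (-6*(-2))*((5*5)*(-4)) = 12*(25*(-4)) = 12*(-100) = -1200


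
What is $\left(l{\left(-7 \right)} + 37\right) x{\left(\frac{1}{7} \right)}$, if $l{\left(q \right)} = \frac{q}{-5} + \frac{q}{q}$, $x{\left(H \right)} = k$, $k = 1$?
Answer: $\frac{197}{5} \approx 39.4$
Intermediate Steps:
$x{\left(H \right)} = 1$
$l{\left(q \right)} = 1 - \frac{q}{5}$ ($l{\left(q \right)} = q \left(- \frac{1}{5}\right) + 1 = - \frac{q}{5} + 1 = 1 - \frac{q}{5}$)
$\left(l{\left(-7 \right)} + 37\right) x{\left(\frac{1}{7} \right)} = \left(\left(1 - - \frac{7}{5}\right) + 37\right) 1 = \left(\left(1 + \frac{7}{5}\right) + 37\right) 1 = \left(\frac{12}{5} + 37\right) 1 = \frac{197}{5} \cdot 1 = \frac{197}{5}$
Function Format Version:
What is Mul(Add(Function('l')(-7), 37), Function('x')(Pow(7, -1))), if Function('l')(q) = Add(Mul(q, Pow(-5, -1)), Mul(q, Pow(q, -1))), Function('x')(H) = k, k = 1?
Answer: Rational(197, 5) ≈ 39.400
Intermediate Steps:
Function('x')(H) = 1
Function('l')(q) = Add(1, Mul(Rational(-1, 5), q)) (Function('l')(q) = Add(Mul(q, Rational(-1, 5)), 1) = Add(Mul(Rational(-1, 5), q), 1) = Add(1, Mul(Rational(-1, 5), q)))
Mul(Add(Function('l')(-7), 37), Function('x')(Pow(7, -1))) = Mul(Add(Add(1, Mul(Rational(-1, 5), -7)), 37), 1) = Mul(Add(Add(1, Rational(7, 5)), 37), 1) = Mul(Add(Rational(12, 5), 37), 1) = Mul(Rational(197, 5), 1) = Rational(197, 5)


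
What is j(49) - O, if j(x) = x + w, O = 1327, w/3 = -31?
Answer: -1371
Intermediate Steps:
w = -93 (w = 3*(-31) = -93)
j(x) = -93 + x (j(x) = x - 93 = -93 + x)
j(49) - O = (-93 + 49) - 1*1327 = -44 - 1327 = -1371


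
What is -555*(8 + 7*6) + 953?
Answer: -26797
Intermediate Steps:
-555*(8 + 7*6) + 953 = -555*(8 + 42) + 953 = -555*50 + 953 = -27750 + 953 = -26797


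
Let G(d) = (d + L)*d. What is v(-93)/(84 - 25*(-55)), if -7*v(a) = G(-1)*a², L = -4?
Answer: -43245/10213 ≈ -4.2343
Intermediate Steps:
G(d) = d*(-4 + d) (G(d) = (d - 4)*d = (-4 + d)*d = d*(-4 + d))
v(a) = -5*a²/7 (v(a) = -(-(-4 - 1))*a²/7 = -(-1*(-5))*a²/7 = -5*a²/7)
v(-93)/(84 - 25*(-55)) = (-5/7*(-93)²)/(84 - 25*(-55)) = (-5/7*8649)/(84 + 1375) = -43245/7/1459 = -43245/7*1/1459 = -43245/10213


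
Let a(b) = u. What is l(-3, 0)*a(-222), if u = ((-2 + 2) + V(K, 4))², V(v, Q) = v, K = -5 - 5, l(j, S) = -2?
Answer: -200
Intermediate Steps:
K = -10
u = 100 (u = ((-2 + 2) - 10)² = (0 - 10)² = (-10)² = 100)
a(b) = 100
l(-3, 0)*a(-222) = -2*100 = -200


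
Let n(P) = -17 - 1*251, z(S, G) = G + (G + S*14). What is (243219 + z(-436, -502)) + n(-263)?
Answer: 235843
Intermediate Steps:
z(S, G) = 2*G + 14*S (z(S, G) = G + (G + 14*S) = 2*G + 14*S)
n(P) = -268 (n(P) = -17 - 251 = -268)
(243219 + z(-436, -502)) + n(-263) = (243219 + (2*(-502) + 14*(-436))) - 268 = (243219 + (-1004 - 6104)) - 268 = (243219 - 7108) - 268 = 236111 - 268 = 235843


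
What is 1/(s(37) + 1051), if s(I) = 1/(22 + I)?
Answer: 59/62010 ≈ 0.00095146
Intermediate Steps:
1/(s(37) + 1051) = 1/(1/(22 + 37) + 1051) = 1/(1/59 + 1051) = 1/(62010/59) = 59/62010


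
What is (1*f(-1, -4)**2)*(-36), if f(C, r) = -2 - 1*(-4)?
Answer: -144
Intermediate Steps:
f(C, r) = 2 (f(C, r) = -2 + 4 = 2)
(1*f(-1, -4)**2)*(-36) = (1*2**2)*(-36) = (1*4)*(-36) = 4*(-36) = -144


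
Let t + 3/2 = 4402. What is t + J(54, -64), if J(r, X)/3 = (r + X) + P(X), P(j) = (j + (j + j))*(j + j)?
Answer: 156197/2 ≈ 78099.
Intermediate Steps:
t = 8801/2 (t = -3/2 + 4402 = 8801/2 ≈ 4400.5)
P(j) = 6*j² (P(j) = (j + 2*j)*(2*j) = (3*j)*(2*j) = 6*j²)
J(r, X) = 3*X + 3*r + 18*X² (J(r, X) = 3*((r + X) + 6*X²) = 3*((X + r) + 6*X²) = 3*(X + r + 6*X²) = 3*X + 3*r + 18*X²)
t + J(54, -64) = 8801/2 + (3*(-64) + 3*54 + 18*(-64)²) = 8801/2 + (-192 + 162 + 18*4096) = 8801/2 + (-192 + 162 + 73728) = 8801/2 + 73698 = 156197/2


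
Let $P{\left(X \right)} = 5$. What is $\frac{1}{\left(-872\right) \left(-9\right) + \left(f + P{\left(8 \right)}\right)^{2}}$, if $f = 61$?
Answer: $\frac{1}{12204} \approx 8.194 \cdot 10^{-5}$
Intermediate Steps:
$\frac{1}{\left(-872\right) \left(-9\right) + \left(f + P{\left(8 \right)}\right)^{2}} = \frac{1}{\left(-872\right) \left(-9\right) + \left(61 + 5\right)^{2}} = \frac{1}{7848 + 66^{2}} = \frac{1}{7848 + 4356} = \frac{1}{12204}$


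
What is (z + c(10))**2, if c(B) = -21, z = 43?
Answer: 484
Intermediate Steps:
(z + c(10))**2 = (43 - 21)**2 = 22**2 = 484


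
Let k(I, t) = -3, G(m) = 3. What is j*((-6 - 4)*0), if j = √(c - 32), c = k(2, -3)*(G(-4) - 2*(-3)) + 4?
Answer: 0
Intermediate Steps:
c = -23 (c = -3*(3 - 2*(-3)) + 4 = -3*(3 + 6) + 4 = -3*9 + 4 = -27 + 4 = -23)
j = I*√55 (j = √(-23 - 32) = √(-55) = I*√55 ≈ 7.4162*I)
j*((-6 - 4)*0) = (I*√55)*((-6 - 4)*0) = (I*√55)*(-10*0) = (I*√55)*0 = 0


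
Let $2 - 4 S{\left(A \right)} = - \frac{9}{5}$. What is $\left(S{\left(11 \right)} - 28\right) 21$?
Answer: $- \frac{11361}{20} \approx -568.05$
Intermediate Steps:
$S{\left(A \right)} = \frac{19}{20}$ ($S{\left(A \right)} = \frac{1}{2} - \frac{\left(-9\right) \frac{1}{5}}{4} = \frac{1}{2} - - \frac{9}{20} = \frac{1}{2} + \frac{9}{20} = \frac{19}{20}$)
$\left(S{\left(11 \right)} - 28\right) 21 = \left(\frac{19}{20} - 28\right) 21 = \left(- \frac{541}{20}\right) 21 = - \frac{11361}{20}$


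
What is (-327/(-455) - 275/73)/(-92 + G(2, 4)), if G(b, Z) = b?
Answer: 50627/1494675 ≈ 0.033872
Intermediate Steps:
(-327/(-455) - 275/73)/(-92 + G(2, 4)) = (-327/(-455) - 275/73)/(-92 + 2) = (-327*(-1/455) - 275*1/73)/(-90) = -(327/455 - 275/73)/90 = -1/90*(-101254/33215) = 50627/1494675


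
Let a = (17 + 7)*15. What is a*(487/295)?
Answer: 35064/59 ≈ 594.30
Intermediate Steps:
a = 360 (a = 24*15 = 360)
a*(487/295) = 360*(487/295) = 35064/59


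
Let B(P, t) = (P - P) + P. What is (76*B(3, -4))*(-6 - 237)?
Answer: -55404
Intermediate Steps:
B(P, t) = P (B(P, t) = 0 + P = P)
(76*B(3, -4))*(-6 - 237) = (76*3)*(-6 - 237) = 228*(-243) = -55404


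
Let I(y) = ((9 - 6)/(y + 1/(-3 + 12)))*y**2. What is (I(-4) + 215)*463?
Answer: 3284059/35 ≈ 93830.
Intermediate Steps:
I(y) = 3*y**2/(1/9 + y) (I(y) = (3/(y + 1/9))*y**2 = (3/(1/9 + y))*y**2 = 3*y**2/(1/9 + y))
(I(-4) + 215)*463 = (27*(-4)**2/(1 + 9*(-4)) + 215)*463 = (27*16/(1 - 36) + 215)*463 = (27*16/(-35) + 215)*463 = (27*16*(-1/35) + 215)*463 = (-432/35 + 215)*463 = (7093/35)*463 = 3284059/35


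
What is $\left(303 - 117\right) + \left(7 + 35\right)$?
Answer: $228$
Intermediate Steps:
$\left(303 - 117\right) + \left(7 + 35\right) = 186 + 42 = 228$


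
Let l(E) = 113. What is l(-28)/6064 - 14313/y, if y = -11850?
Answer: 14688847/11976400 ≈ 1.2265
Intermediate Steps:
l(-28)/6064 - 14313/y = 113/6064 - 14313/(-11850) = 113*(1/6064) - 14313*(-1/11850) = 113/6064 + 4771/3950 = 14688847/11976400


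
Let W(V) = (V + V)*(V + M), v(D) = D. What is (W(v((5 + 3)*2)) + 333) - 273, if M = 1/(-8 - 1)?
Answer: 5116/9 ≈ 568.44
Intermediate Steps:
M = -⅑ (M = 1/(-9) = -⅑ ≈ -0.11111)
W(V) = 2*V*(-⅑ + V) (W(V) = (V + V)*(V - ⅑) = (2*V)*(-⅑ + V) = 2*V*(-⅑ + V))
(W(v((5 + 3)*2)) + 333) - 273 = (2*((5 + 3)*2)*(-1 + 9*((5 + 3)*2))/9 + 333) - 273 = (2*(8*2)*(-1 + 9*(8*2))/9 + 333) - 273 = ((2/9)*16*(-1 + 9*16) + 333) - 273 = ((2/9)*16*(-1 + 144) + 333) - 273 = ((2/9)*16*143 + 333) - 273 = (4576/9 + 333) - 273 = 7573/9 - 273 = 5116/9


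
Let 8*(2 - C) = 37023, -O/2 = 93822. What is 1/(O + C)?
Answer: -8/1538159 ≈ -5.2010e-6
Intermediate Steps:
O = -187644 (O = -2*93822 = -187644)
C = -37007/8 (C = 2 - ⅛*37023 = 2 - 37023/8 = -37007/8 ≈ -4625.9)
1/(O + C) = 1/(-187644 - 37007/8) = 1/(-1538159/8) = -8/1538159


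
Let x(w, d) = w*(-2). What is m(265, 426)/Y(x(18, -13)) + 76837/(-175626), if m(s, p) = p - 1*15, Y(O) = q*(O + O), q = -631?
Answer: -189926461/443280024 ≈ -0.42846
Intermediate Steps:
x(w, d) = -2*w
Y(O) = -1262*O (Y(O) = -631*(O + O) = -1262*O)
m(s, p) = -15 + p (m(s, p) = p - 15 = -15 + p)
m(265, 426)/Y(x(18, -13)) + 76837/(-175626) = (-15 + 426)/((-(-2524)*18)) + 76837/(-175626) = 411/((-1262*(-36))) + 76837*(-1/175626) = 411/45432 - 76837/175626 = 411*(1/45432) - 76837/175626 = 137/15144 - 76837/175626 = -189926461/443280024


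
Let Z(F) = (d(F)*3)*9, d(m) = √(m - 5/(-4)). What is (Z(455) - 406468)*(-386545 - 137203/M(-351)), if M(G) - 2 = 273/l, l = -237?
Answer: 14932639286336/67 - 2479784760*√73/67 ≈ 2.2256e+11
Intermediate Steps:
d(m) = √(5/4 + m) (d(m) = √(m - 5*(-¼)) = √(m + 5/4) = √(5/4 + m))
M(G) = 67/79 (M(G) = 2 + 273/(-237) = 2 + 273*(-1/237) = 2 - 91/79 = 67/79)
Z(F) = 27*√(5 + 4*F)/2 (Z(F) = ((√(5 + 4*F)/2)*3)*9 = (3*√(5 + 4*F)/2)*9 = 27*√(5 + 4*F)/2)
(Z(455) - 406468)*(-386545 - 137203/M(-351)) = (27*√(5 + 4*455)/2 - 406468)*(-386545 - 137203/67/79) = (27*√(5 + 1820)/2 - 406468)*(-386545 - 137203*79/67) = (27*√1825/2 - 406468)*(-386545 - 10839037/67) = (27*(5*√73)/2 - 406468)*(-36737552/67) = (135*√73/2 - 406468)*(-36737552/67) = (-406468 + 135*√73/2)*(-36737552/67) = 14932639286336/67 - 2479784760*√73/67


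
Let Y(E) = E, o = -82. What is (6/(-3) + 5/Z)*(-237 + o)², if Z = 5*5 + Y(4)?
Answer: -185977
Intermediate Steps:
Z = 29 (Z = 5*5 + 4 = 25 + 4 = 29)
(6/(-3) + 5/Z)*(-237 + o)² = (6/(-3) + 5/29)*(-237 - 82)² = (6*(-⅓) + 5*(1/29))*(-319)² = (-2 + 5/29)*101761 = -53/29*101761 = -185977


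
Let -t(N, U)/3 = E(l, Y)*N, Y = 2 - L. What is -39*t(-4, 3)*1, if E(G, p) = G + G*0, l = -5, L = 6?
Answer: 2340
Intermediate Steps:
Y = -4 (Y = 2 - 1*6 = 2 - 6 = -4)
E(G, p) = G (E(G, p) = G + 0 = G)
t(N, U) = 15*N (t(N, U) = -(-15)*N = 15*N)
-39*t(-4, 3)*1 = -585*(-4)*1 = -39*(-60)*1 = 2340*1 = 2340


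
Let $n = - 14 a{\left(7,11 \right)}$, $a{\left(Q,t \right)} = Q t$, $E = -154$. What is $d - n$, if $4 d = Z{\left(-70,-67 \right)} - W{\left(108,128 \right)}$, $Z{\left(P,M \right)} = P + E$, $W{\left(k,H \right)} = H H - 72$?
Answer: $-3056$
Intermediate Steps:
$W{\left(k,H \right)} = -72 + H^{2}$ ($W{\left(k,H \right)} = H^{2} - 72 = -72 + H^{2}$)
$Z{\left(P,M \right)} = -154 + P$ ($Z{\left(P,M \right)} = P - 154 = -154 + P$)
$d = -4134$ ($d = \frac{\left(-154 - 70\right) - \left(-72 + 128^{2}\right)}{4} = \frac{-224 - \left(-72 + 16384\right)}{4} = \frac{-224 - 16312}{4} = \frac{1}{4} \left(-16536\right) = -4134$)
$n = -1078$ ($n = - 14 \cdot 7 \cdot 11 = \left(-14\right) 77 = -1078$)
$d - n = -4134 - -1078 = -4134 + 1078 = -3056$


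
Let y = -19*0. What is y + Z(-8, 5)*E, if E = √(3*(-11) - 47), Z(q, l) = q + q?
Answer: -64*I*√5 ≈ -143.11*I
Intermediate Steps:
y = 0
Z(q, l) = 2*q
E = 4*I*√5 (E = √(-33 - 47) = √(-80) = 4*I*√5 ≈ 8.9443*I)
y + Z(-8, 5)*E = 0 + (2*(-8))*(4*I*√5) = 0 - 64*I*√5 = -64*I*√5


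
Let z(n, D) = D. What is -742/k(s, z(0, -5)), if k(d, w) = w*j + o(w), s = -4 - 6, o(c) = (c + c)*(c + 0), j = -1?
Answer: -742/55 ≈ -13.491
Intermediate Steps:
o(c) = 2*c² (o(c) = (2*c)*c = 2*c²)
s = -10
k(d, w) = -w + 2*w² (k(d, w) = w*(-1) + 2*w² = -w + 2*w²)
-742/k(s, z(0, -5)) = -742*(-1/(5*(-1 + 2*(-5)))) = -742*(-1/(5*(-1 - 10))) = -742/((-5*(-11))) = -742/55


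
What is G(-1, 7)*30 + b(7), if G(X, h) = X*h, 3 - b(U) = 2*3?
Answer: -213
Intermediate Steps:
b(U) = -3 (b(U) = 3 - 2*3 = 3 - 1*6 = 3 - 6 = -3)
G(-1, 7)*30 + b(7) = -1*7*30 - 3 = -7*30 - 3 = -210 - 3 = -213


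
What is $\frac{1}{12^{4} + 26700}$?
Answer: $\frac{1}{47436} \approx 2.1081 \cdot 10^{-5}$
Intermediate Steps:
$\frac{1}{12^{4} + 26700} = \frac{1}{20736 + 26700} = \frac{1}{47436}$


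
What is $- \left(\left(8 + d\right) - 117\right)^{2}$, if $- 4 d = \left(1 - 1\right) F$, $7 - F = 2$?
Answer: $-11881$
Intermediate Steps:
$F = 5$ ($F = 7 - 2 = 5$)
$d = 0$ ($d = - \frac{\left(1 - 1\right) 5}{4} = - \frac{0 \cdot 5}{4} = \left(- \frac{1}{4}\right) 0 = 0$)
$- \left(\left(8 + d\right) - 117\right)^{2} = - \left(\left(8 + 0\right) - 117\right)^{2} = - \left(8 - 117\right)^{2} = - \left(-109\right)^{2} = \left(-1\right) 11881 = -11881$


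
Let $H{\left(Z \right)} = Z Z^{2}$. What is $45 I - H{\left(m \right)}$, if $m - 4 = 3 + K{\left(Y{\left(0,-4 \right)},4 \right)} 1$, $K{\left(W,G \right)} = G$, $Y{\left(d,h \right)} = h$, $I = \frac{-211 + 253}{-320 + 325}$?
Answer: $-953$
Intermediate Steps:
$I = \frac{42}{5} \approx 8.4$
$m = 11$ ($m = 4 + \left(3 + 4 \cdot 1\right) = 4 + \left(3 + 4\right) = 4 + 7 = 11$)
$H{\left(Z \right)} = Z^{3}$
$45 I - H{\left(m \right)} = 45 \cdot \frac{42}{5} - 11^{3} = 378 - 1331 = -953$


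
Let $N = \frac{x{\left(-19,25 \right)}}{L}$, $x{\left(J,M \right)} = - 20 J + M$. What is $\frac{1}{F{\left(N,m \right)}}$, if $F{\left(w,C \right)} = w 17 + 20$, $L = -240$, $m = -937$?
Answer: $- \frac{16}{139} \approx -0.11511$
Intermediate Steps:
$x{\left(J,M \right)} = M - 20 J$
$N = - \frac{27}{16}$ ($N = \frac{25 - -380}{-240} = \left(25 + 380\right) \left(- \frac{1}{240}\right) = 405 \left(- \frac{1}{240}\right) = - \frac{27}{16} \approx -1.6875$)
$F{\left(w,C \right)} = 20 + 17 w$ ($F{\left(w,C \right)} = 17 w + 20 = 20 + 17 w$)
$\frac{1}{F{\left(N,m \right)}} = \frac{1}{20 + 17 \left(- \frac{27}{16}\right)} = \frac{1}{20 - \frac{459}{16}} = \frac{1}{- \frac{139}{16}} = - \frac{16}{139}$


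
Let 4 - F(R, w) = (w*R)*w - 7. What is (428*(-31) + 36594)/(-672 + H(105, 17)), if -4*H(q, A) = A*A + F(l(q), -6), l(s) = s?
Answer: 11663/99 ≈ 117.81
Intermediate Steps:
F(R, w) = 11 - R*w² (F(R, w) = 4 - ((w*R)*w - 7) = 4 - ((R*w)*w - 7) = 4 - (R*w² - 7) = 4 - (-7 + R*w²) = 4 + (7 - R*w²) = 11 - R*w²)
H(q, A) = -11/4 + 9*q - A²/4 (H(q, A) = -(A*A + (11 - 1*q*(-6)²))/4 = -(A² + (11 - 1*q*36))/4 = -(A² + (11 - 36*q))/4 = -(11 + A² - 36*q)/4 = -11/4 + 9*q - A²/4)
(428*(-31) + 36594)/(-672 + H(105, 17)) = (428*(-31) + 36594)/(-672 + (-11/4 + 9*105 - ¼*17²)) = (-13268 + 36594)/(-672 + (-11/4 + 945 - ¼*289)) = 23326/(-672 + (-11/4 + 945 - 289/4)) = 23326/(-672 + 870) = 23326/198 = 23326*(1/198) = 11663/99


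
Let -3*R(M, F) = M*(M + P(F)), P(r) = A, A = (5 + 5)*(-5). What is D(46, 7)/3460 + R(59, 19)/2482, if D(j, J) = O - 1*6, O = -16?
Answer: -83378/1073465 ≈ -0.077672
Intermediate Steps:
D(j, J) = -22 (D(j, J) = -16 - 1*6 = -16 - 6 = -22)
A = -50 (A = 10*(-5) = -50)
P(r) = -50
R(M, F) = -M*(-50 + M)/3 (R(M, F) = -M*(M - 50)/3 = -M*(-50 + M)/3)
D(46, 7)/3460 + R(59, 19)/2482 = -22/3460 + ((⅓)*59*(50 - 1*59))/2482 = -22*1/3460 + ((⅓)*59*(50 - 59))*(1/2482) = -11/1730 + ((⅓)*59*(-9))*(1/2482) = -11/1730 - 177*1/2482 = -11/1730 - 177/2482 = -83378/1073465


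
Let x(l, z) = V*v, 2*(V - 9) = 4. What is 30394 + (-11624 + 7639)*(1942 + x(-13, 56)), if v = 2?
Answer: -7796146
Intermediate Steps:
V = 11 (V = 9 + (½)*4 = 9 + 2 = 11)
x(l, z) = 22 (x(l, z) = 11*2 = 22)
30394 + (-11624 + 7639)*(1942 + x(-13, 56)) = 30394 + (-11624 + 7639)*(1942 + 22) = 30394 - 3985*1964 = 30394 - 7826540 = -7796146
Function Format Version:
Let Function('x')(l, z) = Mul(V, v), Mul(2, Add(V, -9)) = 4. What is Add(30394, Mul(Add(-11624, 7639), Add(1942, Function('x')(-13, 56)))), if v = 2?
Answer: -7796146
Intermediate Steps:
V = 11 (V = Add(9, Mul(Rational(1, 2), 4)) = Add(9, 2) = 11)
Function('x')(l, z) = 22 (Function('x')(l, z) = Mul(11, 2) = 22)
Add(30394, Mul(Add(-11624, 7639), Add(1942, Function('x')(-13, 56)))) = Add(30394, Mul(Add(-11624, 7639), Add(1942, 22))) = Add(30394, Mul(-3985, 1964)) = Add(30394, -7826540) = -7796146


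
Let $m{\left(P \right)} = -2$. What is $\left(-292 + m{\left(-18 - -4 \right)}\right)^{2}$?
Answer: $86436$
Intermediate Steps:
$\left(-292 + m{\left(-18 - -4 \right)}\right)^{2} = \left(-292 - 2\right)^{2} = \left(-294\right)^{2} = 86436$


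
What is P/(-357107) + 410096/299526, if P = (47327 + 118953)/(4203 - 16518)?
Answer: 60118626680432/43908242241261 ≈ 1.3692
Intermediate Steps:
P = -33256/2463 (P = 166280/(-12315) = 166280*(-1/12315) = -33256/2463 ≈ -13.502)
P/(-357107) + 410096/299526 = -33256/2463/(-357107) + 410096/299526 = -33256/2463*(-1/357107) + 410096*(1/299526) = 33256/879554541 + 205048/149763 = 60118626680432/43908242241261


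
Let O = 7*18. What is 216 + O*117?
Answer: 14958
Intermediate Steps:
O = 126
216 + O*117 = 216 + 126*117 = 216 + 14742 = 14958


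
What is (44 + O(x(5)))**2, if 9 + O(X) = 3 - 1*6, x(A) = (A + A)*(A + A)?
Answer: 1024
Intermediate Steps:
x(A) = 4*A**2 (x(A) = (2*A)*(2*A) = 4*A**2)
O(X) = -12 (O(X) = -9 + (3 - 1*6) = -9 + (3 - 6) = -9 - 3 = -12)
(44 + O(x(5)))**2 = (44 - 12)**2 = 32**2 = 1024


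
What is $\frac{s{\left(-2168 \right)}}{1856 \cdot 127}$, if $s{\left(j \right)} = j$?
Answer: $- \frac{271}{29464} \approx -0.0091977$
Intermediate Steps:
$\frac{s{\left(-2168 \right)}}{1856 \cdot 127} = - \frac{2168}{1856 \cdot 127} = - \frac{2168}{235712} = \left(-2168\right) \frac{1}{235712} = - \frac{271}{29464}$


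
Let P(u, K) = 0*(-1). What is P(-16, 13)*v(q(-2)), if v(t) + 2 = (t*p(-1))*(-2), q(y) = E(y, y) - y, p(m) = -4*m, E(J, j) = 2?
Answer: 0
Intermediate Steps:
P(u, K) = 0
q(y) = 2 - y
v(t) = -2 - 8*t (v(t) = -2 + (t*(-4*(-1)))*(-2) = -2 + (t*4)*(-2) = -2 + (4*t)*(-2) = -2 - 8*t)
P(-16, 13)*v(q(-2)) = 0*(-2 - 8*(2 - 1*(-2))) = 0*(-2 - 8*(2 + 2)) = 0*(-2 - 8*4) = 0*(-2 - 32) = 0*(-34) = 0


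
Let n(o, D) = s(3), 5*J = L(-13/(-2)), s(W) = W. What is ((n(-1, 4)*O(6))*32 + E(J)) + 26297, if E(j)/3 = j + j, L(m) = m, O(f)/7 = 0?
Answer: 131524/5 ≈ 26305.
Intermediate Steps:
O(f) = 0 (O(f) = 7*0 = 0)
J = 13/10 (J = (-13/(-2))/5 = (-13*(-½))/5 = (⅕)*(13/2) = 13/10 ≈ 1.3000)
n(o, D) = 3
E(j) = 6*j (E(j) = 3*(j + j) = 3*(2*j) = 6*j)
((n(-1, 4)*O(6))*32 + E(J)) + 26297 = ((3*0)*32 + 6*(13/10)) + 26297 = (0*32 + 39/5) + 26297 = (0 + 39/5) + 26297 = 39/5 + 26297 = 131524/5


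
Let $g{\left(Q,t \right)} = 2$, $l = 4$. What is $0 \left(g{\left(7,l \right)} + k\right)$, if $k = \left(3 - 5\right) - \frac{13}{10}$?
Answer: $0$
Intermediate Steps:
$k = - \frac{33}{10}$ ($k = -2 - \frac{13}{10} = - \frac{33}{10} \approx -3.3$)
$0 \left(g{\left(7,l \right)} + k\right) = 0 \left(2 - \frac{33}{10}\right) = 0 \left(- \frac{13}{10}\right) = 0$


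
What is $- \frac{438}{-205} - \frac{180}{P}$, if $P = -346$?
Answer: $\frac{94224}{35465} \approx 2.6568$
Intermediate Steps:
$- \frac{438}{-205} - \frac{180}{P} = - \frac{438}{-205} - \frac{180}{-346} = \left(-438\right) \left(- \frac{1}{205}\right) - - \frac{90}{173} = \frac{438}{205} + \frac{90}{173} = \frac{94224}{35465}$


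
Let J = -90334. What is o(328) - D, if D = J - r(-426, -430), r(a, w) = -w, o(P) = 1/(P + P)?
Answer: 59541185/656 ≈ 90764.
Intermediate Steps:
o(P) = 1/(2*P)
D = -90764 (D = -90334 - (-1)*(-430) = -90334 - 1*430 = -90334 - 430 = -90764)
o(328) - D = (½)/328 - 1*(-90764) = (½)*(1/328) + 90764 = 1/656 + 90764 = 59541185/656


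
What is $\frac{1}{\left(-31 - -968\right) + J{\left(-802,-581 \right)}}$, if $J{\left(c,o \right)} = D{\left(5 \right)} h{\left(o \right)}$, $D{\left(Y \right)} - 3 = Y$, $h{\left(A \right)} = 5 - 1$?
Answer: $\frac{1}{969} \approx 0.001032$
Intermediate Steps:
$h{\left(A \right)} = 4$
$D{\left(Y \right)} = 3 + Y$
$J{\left(c,o \right)} = 32$ ($J{\left(c,o \right)} = \left(3 + 5\right) 4 = 8 \cdot 4 = 32$)
$\frac{1}{\left(-31 - -968\right) + J{\left(-802,-581 \right)}} = \frac{1}{\left(-31 - -968\right) + 32} = \frac{1}{\left(-31 + 968\right) + 32} = \frac{1}{937 + 32} = \frac{1}{969}$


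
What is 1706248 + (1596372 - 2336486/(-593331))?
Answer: 1959549163706/593331 ≈ 3.3026e+6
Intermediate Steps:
1706248 + (1596372 - 2336486/(-593331)) = 1706248 + (1596372 - 2336486*(-1/593331)) = 1706248 + (1596372 + 2336486/593331) = 1706248 + 947179331618/593331 = 1959549163706/593331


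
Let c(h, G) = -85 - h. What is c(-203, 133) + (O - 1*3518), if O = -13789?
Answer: -17189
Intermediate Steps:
c(-203, 133) + (O - 1*3518) = (-85 - 1*(-203)) + (-13789 - 1*3518) = (-85 + 203) + (-13789 - 3518) = 118 - 17307 = -17189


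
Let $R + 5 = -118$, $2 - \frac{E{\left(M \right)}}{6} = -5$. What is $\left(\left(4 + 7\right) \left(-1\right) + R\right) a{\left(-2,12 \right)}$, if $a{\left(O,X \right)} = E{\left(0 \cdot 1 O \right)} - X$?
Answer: $-4020$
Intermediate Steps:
$E{\left(M \right)} = 42$ ($E{\left(M \right)} = 12 - -30 = 12 + 30 = 42$)
$R = -123$ ($R = -5 - 118 = -123$)
$a{\left(O,X \right)} = 42 - X$
$\left(\left(4 + 7\right) \left(-1\right) + R\right) a{\left(-2,12 \right)} = \left(\left(4 + 7\right) \left(-1\right) - 123\right) \left(42 - 12\right) = \left(11 \left(-1\right) - 123\right) \left(42 - 12\right) = \left(-11 - 123\right) 30 = \left(-134\right) 30 = -4020$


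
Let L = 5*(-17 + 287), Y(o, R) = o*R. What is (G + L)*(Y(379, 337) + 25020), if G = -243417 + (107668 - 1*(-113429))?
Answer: -3203020710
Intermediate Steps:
G = -22320 (G = -243417 + (107668 + 113429) = -243417 + 221097 = -22320)
Y(o, R) = R*o
L = 1350 (L = 5*270 = 1350)
(G + L)*(Y(379, 337) + 25020) = (-22320 + 1350)*(337*379 + 25020) = -20970*(127723 + 25020) = -20970*152743 = -3203020710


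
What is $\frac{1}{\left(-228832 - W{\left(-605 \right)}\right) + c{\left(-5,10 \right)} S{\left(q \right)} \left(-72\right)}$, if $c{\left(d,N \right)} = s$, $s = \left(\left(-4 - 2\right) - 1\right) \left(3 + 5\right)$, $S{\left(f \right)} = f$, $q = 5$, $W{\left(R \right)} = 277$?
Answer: $- \frac{1}{208949} \approx -4.7859 \cdot 10^{-6}$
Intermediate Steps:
$s = -56$ ($s = \left(\left(-4 - 2\right) - 1\right) 8 = \left(-6 - 1\right) 8 = \left(-7\right) 8 = -56$)
$c{\left(d,N \right)} = -56$
$\frac{1}{\left(-228832 - W{\left(-605 \right)}\right) + c{\left(-5,10 \right)} S{\left(q \right)} \left(-72\right)} = \frac{1}{\left(-228832 - 277\right) + \left(-56\right) 5 \left(-72\right)} = \frac{1}{\left(-228832 - 277\right) - -20160} = \frac{1}{-229109 + 20160} = \frac{1}{-208949} = - \frac{1}{208949}$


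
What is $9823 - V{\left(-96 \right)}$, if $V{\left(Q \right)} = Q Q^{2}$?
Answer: $894559$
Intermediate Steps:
$V{\left(Q \right)} = Q^{3}$
$9823 - V{\left(-96 \right)} = 9823 - \left(-96\right)^{3} = 9823 - -884736 = 9823 + 884736 = 894559$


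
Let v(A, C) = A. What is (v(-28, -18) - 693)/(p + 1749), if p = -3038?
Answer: 721/1289 ≈ 0.55935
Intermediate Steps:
(v(-28, -18) - 693)/(p + 1749) = (-28 - 693)/(-3038 + 1749) = -721/(-1289) = -721*(-1/1289) = 721/1289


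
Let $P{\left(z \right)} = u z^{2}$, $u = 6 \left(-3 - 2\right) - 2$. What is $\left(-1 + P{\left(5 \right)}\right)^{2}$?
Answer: $641601$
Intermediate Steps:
$u = -32$ ($u = 6 \left(-5\right) - 2 = -30 - 2 = -32$)
$P{\left(z \right)} = - 32 z^{2}$
$\left(-1 + P{\left(5 \right)}\right)^{2} = \left(-1 - 32 \cdot 5^{2}\right)^{2} = \left(-1 - 800\right)^{2} = \left(-801\right)^{2} = 641601$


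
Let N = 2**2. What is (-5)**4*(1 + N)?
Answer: 3125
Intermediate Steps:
N = 4
(-5)**4*(1 + N) = (-5)**4*(1 + 4) = 625*5 = 3125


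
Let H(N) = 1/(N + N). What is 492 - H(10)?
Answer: 9839/20 ≈ 491.95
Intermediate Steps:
H(N) = 1/(2*N)
492 - H(10) = 492 - 1/(2*10) = 492 - 1*1/20 = 492 - 1/20 = 9839/20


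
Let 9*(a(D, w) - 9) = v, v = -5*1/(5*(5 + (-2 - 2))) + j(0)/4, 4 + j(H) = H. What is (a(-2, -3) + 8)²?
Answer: 22801/81 ≈ 281.49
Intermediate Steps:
j(H) = -4 + H
v = -2 (v = -5*1/(5*(5 + (-2 - 2))) + (-4 + 0)/4 = -5*1/(5*(5 - 4)) - 4*¼ = -5/(1*5) - 1 = -5/5 - 1 = -5*⅕ - 1 = -1 - 1 = -2)
a(D, w) = 79/9 (a(D, w) = 9 + (⅑)*(-2) = 9 - 2/9 = 79/9)
(a(-2, -3) + 8)² = (79/9 + 8)² = (151/9)² = 22801/81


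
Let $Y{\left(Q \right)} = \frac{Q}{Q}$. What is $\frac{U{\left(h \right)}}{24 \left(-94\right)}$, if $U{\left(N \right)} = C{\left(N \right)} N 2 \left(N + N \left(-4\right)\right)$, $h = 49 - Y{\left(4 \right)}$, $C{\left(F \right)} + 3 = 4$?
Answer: $\frac{288}{47} \approx 6.1277$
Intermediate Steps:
$Y{\left(Q \right)} = 1$
$C{\left(F \right)} = 1$ ($C{\left(F \right)} = -3 + 4 = 1$)
$h = 48$ ($h = 49 - 1 = 48$)
$U{\left(N \right)} = - 6 N^{2}$ ($U{\left(N \right)} = 1 N 2 \left(N + N \left(-4\right)\right) = N 2 \left(N - 4 N\right) = N 2 \left(- 3 N\right) = N \left(- 6 N\right) = - 6 N^{2}$)
$\frac{U{\left(h \right)}}{24 \left(-94\right)} = \frac{\left(-6\right) 48^{2}}{24 \left(-94\right)} = \frac{\left(-6\right) 2304}{-2256} = \left(-13824\right) \left(- \frac{1}{2256}\right) = \frac{288}{47}$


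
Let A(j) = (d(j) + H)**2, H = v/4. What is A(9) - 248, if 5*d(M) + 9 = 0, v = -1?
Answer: -97519/400 ≈ -243.80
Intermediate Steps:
d(M) = -9/5 (d(M) = -9/5 + (1/5)*0 = -9/5 + 0 = -9/5)
H = -1/4 ≈ -0.25000
A(j) = 1681/400 (A(j) = (-9/5 - 1/4)**2 = (-41/20)**2 = 1681/400)
A(9) - 248 = 1681/400 - 248 = -97519/400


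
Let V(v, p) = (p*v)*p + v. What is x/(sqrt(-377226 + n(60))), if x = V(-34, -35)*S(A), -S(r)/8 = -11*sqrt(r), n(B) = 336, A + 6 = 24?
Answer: 215776*I*sqrt(188445)/3695 ≈ 25350.0*I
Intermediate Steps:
A = 18 (A = -6 + 24 = 18)
V(v, p) = v + v*p**2 (V(v, p) = v*p**2 + v = v + v*p**2)
S(r) = 88*sqrt(r) (S(r) = -(-88)*sqrt(r) = 88*sqrt(r))
x = -11004576*sqrt(2) (x = (-34*(1 + (-35)**2))*(88*sqrt(18)) = (-34*(1 + 1225))*(88*(3*sqrt(2))) = (-34*1226)*(264*sqrt(2)) = -11004576*sqrt(2) ≈ -1.5563e+7)
x/(sqrt(-377226 + n(60))) = (-11004576*sqrt(2))/(sqrt(-377226 + 336)) = (-11004576*sqrt(2))/(sqrt(-376890)) = (-11004576*sqrt(2))/((I*sqrt(376890))) = (-11004576*sqrt(2))*(-I*sqrt(376890)/376890) = 215776*I*sqrt(188445)/3695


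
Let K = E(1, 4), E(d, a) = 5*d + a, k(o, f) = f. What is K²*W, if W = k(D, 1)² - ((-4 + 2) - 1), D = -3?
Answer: 324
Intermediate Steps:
E(d, a) = a + 5*d
K = 9 (K = 4 + 5*1 = 4 + 5 = 9)
W = 4 (W = 1² - ((-4 + 2) - 1) = 1 - (-2 - 1) = 1 - 1*(-3) = 1 + 3 = 4)
K²*W = 9²*4 = 81*4 = 324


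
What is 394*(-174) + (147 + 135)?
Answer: -68274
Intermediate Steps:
394*(-174) + (147 + 135) = -68556 + 282 = -68274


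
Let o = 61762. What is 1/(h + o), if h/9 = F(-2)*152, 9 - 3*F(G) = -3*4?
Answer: 1/71338 ≈ 1.4018e-5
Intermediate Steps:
F(G) = 7 (F(G) = 3 - (-1)*4 = 3 - ⅓*(-12) = 3 + 4 = 7)
h = 9576 (h = 9*(7*152) = 9*1064 = 9576)
1/(h + o) = 1/(9576 + 61762) = 1/71338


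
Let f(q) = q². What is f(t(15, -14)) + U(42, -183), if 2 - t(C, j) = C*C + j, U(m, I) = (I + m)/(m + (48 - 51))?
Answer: 567806/13 ≈ 43677.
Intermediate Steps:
U(m, I) = (I + m)/(-3 + m) (U(m, I) = (I + m)/(m - 3) = (I + m)/(-3 + m))
t(C, j) = 2 - j - C² (t(C, j) = 2 - (C*C + j) = 2 - (C² + j) = 2 - (j + C²) = 2 + (-j - C²) = 2 - j - C²)
f(t(15, -14)) + U(42, -183) = (2 - 1*(-14) - 1*15²)² + (-183 + 42)/(-3 + 42) = (2 + 14 - 1*225)² - 141/39 = (2 + 14 - 225)² + (1/39)*(-141) = (-209)² - 47/13 = 43681 - 47/13 = 567806/13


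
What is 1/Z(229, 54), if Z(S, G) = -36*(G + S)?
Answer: -1/10188 ≈ -9.8155e-5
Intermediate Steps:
Z(S, G) = -36*G - 36*S
1/Z(229, 54) = 1/(-36*54 - 36*229) = 1/(-1944 - 8244) = 1/(-10188) = -1/10188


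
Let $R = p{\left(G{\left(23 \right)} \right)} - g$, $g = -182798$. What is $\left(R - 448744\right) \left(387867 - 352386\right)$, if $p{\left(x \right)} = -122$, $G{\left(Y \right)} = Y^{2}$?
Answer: $-9440358708$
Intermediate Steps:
$R = 182676$ ($R = -122 - -182798 = -122 + 182798 = 182676$)
$\left(R - 448744\right) \left(387867 - 352386\right) = \left(182676 - 448744\right) \left(387867 - 352386\right) = - 266068 \left(387867 - 352386\right) = \left(-266068\right) 35481 = -9440358708$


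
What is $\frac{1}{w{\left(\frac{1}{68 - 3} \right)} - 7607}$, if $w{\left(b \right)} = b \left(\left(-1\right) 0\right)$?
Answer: $- \frac{1}{7607} \approx -0.00013146$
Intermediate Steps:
$w{\left(b \right)} = 0$ ($w{\left(b \right)} = b 0 = 0$)
$\frac{1}{w{\left(\frac{1}{68 - 3} \right)} - 7607} = \frac{1}{0 - 7607} = \frac{1}{-7607} = - \frac{1}{7607}$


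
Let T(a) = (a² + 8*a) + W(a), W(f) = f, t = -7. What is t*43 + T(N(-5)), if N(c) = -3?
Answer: -319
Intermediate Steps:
T(a) = a² + 9*a (T(a) = (a² + 8*a) + a = a² + 9*a)
t*43 + T(N(-5)) = -7*43 - 3*(9 - 3) = -301 - 3*6 = -301 - 18 = -319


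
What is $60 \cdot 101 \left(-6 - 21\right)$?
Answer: $-163620$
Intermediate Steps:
$60 \cdot 101 \left(-6 - 21\right) = 6060 \left(-6 - 21\right) = 6060 \left(-27\right) = -163620$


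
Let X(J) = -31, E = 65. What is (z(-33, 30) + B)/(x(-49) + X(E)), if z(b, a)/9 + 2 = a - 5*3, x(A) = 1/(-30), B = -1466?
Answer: 2130/49 ≈ 43.469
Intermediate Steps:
x(A) = -1/30
z(b, a) = -153 + 9*a (z(b, a) = -18 + 9*(a - 5*3) = -18 + 9*(a - 15) = -18 + 9*(-15 + a) = -18 + (-135 + 9*a) = -153 + 9*a)
(z(-33, 30) + B)/(x(-49) + X(E)) = ((-153 + 9*30) - 1466)/(-1/30 - 31) = ((-153 + 270) - 1466)/(-931/30) = (117 - 1466)*(-30/931) = -1349*(-30/931) = 2130/49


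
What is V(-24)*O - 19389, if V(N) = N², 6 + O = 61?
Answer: 12291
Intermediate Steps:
O = 55 (O = -6 + 61 = 55)
V(-24)*O - 19389 = (-24)²*55 - 19389 = 576*55 - 19389 = 31680 - 19389 = 12291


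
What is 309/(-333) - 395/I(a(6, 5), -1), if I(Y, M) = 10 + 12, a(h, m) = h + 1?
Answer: -46111/2442 ≈ -18.882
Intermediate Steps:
a(h, m) = 1 + h
I(Y, M) = 22
309/(-333) - 395/I(a(6, 5), -1) = 309/(-333) - 395/22 = 309*(-1/333) - 395*1/22 = -103/111 - 395/22 = -46111/2442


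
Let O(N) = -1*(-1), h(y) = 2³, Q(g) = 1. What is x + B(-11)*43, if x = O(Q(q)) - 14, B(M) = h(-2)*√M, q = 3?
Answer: -13 + 344*I*√11 ≈ -13.0 + 1140.9*I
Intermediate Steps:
h(y) = 8
O(N) = 1
B(M) = 8*√M
x = -13 (x = 1 - 14 = -13)
x + B(-11)*43 = -13 + (8*√(-11))*43 = -13 + (8*(I*√11))*43 = -13 + (8*I*√11)*43 = -13 + 344*I*√11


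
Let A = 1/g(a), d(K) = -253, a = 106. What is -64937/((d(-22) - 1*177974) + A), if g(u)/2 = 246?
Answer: 31949004/87687683 ≈ 0.36435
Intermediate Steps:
g(u) = 492 (g(u) = 2*246 = 492)
A = 1/492 ≈ 0.0020325
-64937/((d(-22) - 1*177974) + A) = -64937/((-253 - 1*177974) + 1/492) = -64937/((-253 - 177974) + 1/492) = -64937/(-178227 + 1/492) = -64937/(-87687683/492) = -64937*(-492/87687683) = 31949004/87687683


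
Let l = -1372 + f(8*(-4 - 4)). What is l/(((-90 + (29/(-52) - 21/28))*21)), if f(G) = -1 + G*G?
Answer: -5057/3561 ≈ -1.4201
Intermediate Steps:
f(G) = -1 + G²
l = 2723 (l = -1372 + (-1 + (8*(-4 - 4))²) = -1372 + (-1 + (8*(-8))²) = -1372 + (-1 + (-64)²) = -1372 + (-1 + 4096) = -1372 + 4095 = 2723)
l/(((-90 + (29/(-52) - 21/28))*21)) = 2723/(((-90 + (29/(-52) - 21/28))*21)) = 2723/(((-90 + (29*(-1/52) - 21*1/28))*21)) = 2723/(((-90 + (-29/52 - ¾))*21)) = 2723/(((-90 - 17/13)*21)) = 2723/((-1187/13*21)) = 2723/(-24927/13) = 2723*(-13/24927) = -5057/3561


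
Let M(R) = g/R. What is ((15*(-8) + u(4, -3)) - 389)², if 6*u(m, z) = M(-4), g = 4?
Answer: 9333025/36 ≈ 2.5925e+5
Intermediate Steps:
M(R) = 4/R
u(m, z) = -⅙ (u(m, z) = (4/(-4))/6 = (4*(-¼))/6 = (⅙)*(-1) = -⅙)
((15*(-8) + u(4, -3)) - 389)² = ((15*(-8) - ⅙) - 389)² = ((-120 - ⅙) - 389)² = (-721/6 - 389)² = (-3055/6)² = 9333025/36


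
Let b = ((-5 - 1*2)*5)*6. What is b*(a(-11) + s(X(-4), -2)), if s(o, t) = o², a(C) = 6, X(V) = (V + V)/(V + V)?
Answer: -1470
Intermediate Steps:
X(V) = 1 (X(V) = (2*V)/((2*V)) = (2*V)*(1/(2*V)) = 1)
b = -210 (b = ((-5 - 2)*5)*6 = -7*5*6 = -35*6 = -210)
b*(a(-11) + s(X(-4), -2)) = -210*(6 + 1²) = -210*(6 + 1) = -210*7 = -1470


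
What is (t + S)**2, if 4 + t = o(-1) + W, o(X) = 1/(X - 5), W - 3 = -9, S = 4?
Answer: 1369/36 ≈ 38.028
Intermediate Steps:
W = -6 (W = 3 - 9 = -6)
o(X) = 1/(-5 + X)
t = -61/6 (t = -4 + (1/(-5 - 1) - 6) = -4 + (1/(-6) - 6) = -4 + (-1/6 - 6) = -4 - 37/6 = -61/6 ≈ -10.167)
(t + S)**2 = (-61/6 + 4)**2 = (-37/6)**2 = 1369/36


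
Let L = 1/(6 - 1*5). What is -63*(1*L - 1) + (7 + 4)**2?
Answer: 121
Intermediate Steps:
L = 1 (L = 1/(6 - 5) = 1/1 = 1)
-63*(1*L - 1) + (7 + 4)**2 = -63*(1*1 - 1) + (7 + 4)**2 = -63*(1 - 1) + 11**2 = -63*0 + 121 = 0 + 121 = 121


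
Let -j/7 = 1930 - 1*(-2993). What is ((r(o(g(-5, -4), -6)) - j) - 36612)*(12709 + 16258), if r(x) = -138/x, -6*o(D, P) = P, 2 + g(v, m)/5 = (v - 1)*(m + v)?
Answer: -66305463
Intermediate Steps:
g(v, m) = -10 + 5*(-1 + v)*(m + v) (g(v, m) = -10 + 5*((v - 1)*(m + v)) = -10 + 5*((-1 + v)*(m + v)) = -10 + 5*(-1 + v)*(m + v))
o(D, P) = -P/6
j = -34461 (j = -7*(1930 - 1*(-2993)) = -7*(1930 + 2993) = -7*4923 = -34461)
((r(o(g(-5, -4), -6)) - j) - 36612)*(12709 + 16258) = ((-138/((-⅙*(-6))) - 1*(-34461)) - 36612)*(12709 + 16258) = ((-138/1 + 34461) - 36612)*28967 = ((-138*1 + 34461) - 36612)*28967 = ((-138 + 34461) - 36612)*28967 = (34323 - 36612)*28967 = -2289*28967 = -66305463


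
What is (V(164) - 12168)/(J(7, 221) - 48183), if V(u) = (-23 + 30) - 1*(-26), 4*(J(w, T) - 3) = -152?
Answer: 12135/48218 ≈ 0.25167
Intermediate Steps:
J(w, T) = -35 (J(w, T) = 3 + (1/4)*(-152) = 3 - 38 = -35)
V(u) = 33 (V(u) = 7 + 26 = 33)
(V(164) - 12168)/(J(7, 221) - 48183) = (33 - 12168)/(-35 - 48183) = -12135/(-48218) = -12135*(-1/48218) = 12135/48218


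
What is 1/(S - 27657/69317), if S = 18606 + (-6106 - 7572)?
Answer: 69317/341566519 ≈ 0.00020294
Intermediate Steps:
S = 4928 (S = 18606 - 13678 = 4928)
1/(S - 27657/69317) = 1/(4928 - 27657/69317) = 1/(341566519/69317) = 69317/341566519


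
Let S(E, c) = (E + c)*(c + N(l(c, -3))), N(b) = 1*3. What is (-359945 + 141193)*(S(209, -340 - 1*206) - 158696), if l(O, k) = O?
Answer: -5314579840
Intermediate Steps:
N(b) = 3
S(E, c) = (3 + c)*(E + c) (S(E, c) = (E + c)*(c + 3) = (E + c)*(3 + c) = (3 + c)*(E + c))
(-359945 + 141193)*(S(209, -340 - 1*206) - 158696) = (-359945 + 141193)*(((-340 - 1*206)² + 3*209 + 3*(-340 - 1*206) + 209*(-340 - 1*206)) - 158696) = -218752*(((-340 - 206)² + 627 + 3*(-340 - 206) + 209*(-340 - 206)) - 158696) = -218752*(((-546)² + 627 + 3*(-546) + 209*(-546)) - 158696) = -218752*((298116 + 627 - 1638 - 114114) - 158696) = -218752*(182991 - 158696) = -218752*24295 = -5314579840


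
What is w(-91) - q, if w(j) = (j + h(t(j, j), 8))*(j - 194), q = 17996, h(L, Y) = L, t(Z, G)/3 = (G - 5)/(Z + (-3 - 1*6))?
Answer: 35591/5 ≈ 7118.2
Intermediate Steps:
t(Z, G) = 3*(-5 + G)/(-9 + Z) (t(Z, G) = 3*((G - 5)/(Z + (-3 - 1*6))) = 3*((-5 + G)/(Z + (-3 - 6))) = 3*((-5 + G)/(Z - 9)) = 3*((-5 + G)/(-9 + Z)) = 3*(-5 + G)/(-9 + Z))
w(j) = (-194 + j)*(j + 3*(-5 + j)/(-9 + j)) (w(j) = (j + 3*(-5 + j)/(-9 + j))*(j - 194) = (j + 3*(-5 + j)/(-9 + j))*(-194 + j) = (-194 + j)*(j + 3*(-5 + j)/(-9 + j)))
w(-91) - q = (2910 + (-91)³ - 200*(-91)² + 1149*(-91))/(-9 - 91) - 1*17996 = (2910 - 753571 - 200*8281 - 104559)/(-100) - 17996 = -(2910 - 753571 - 1656200 - 104559)/100 - 17996 = -1/100*(-2511420) - 17996 = 125571/5 - 17996 = 35591/5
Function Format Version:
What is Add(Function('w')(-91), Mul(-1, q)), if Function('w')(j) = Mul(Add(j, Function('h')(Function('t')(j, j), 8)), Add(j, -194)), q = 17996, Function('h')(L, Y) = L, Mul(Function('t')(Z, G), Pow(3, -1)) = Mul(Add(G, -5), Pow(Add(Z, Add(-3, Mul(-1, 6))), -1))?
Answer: Rational(35591, 5) ≈ 7118.2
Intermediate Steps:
Function('t')(Z, G) = Mul(3, Pow(Add(-9, Z), -1), Add(-5, G)) (Function('t')(Z, G) = Mul(3, Mul(Add(G, -5), Pow(Add(Z, Add(-3, Mul(-1, 6))), -1))) = Mul(3, Mul(Add(-5, G), Pow(Add(Z, Add(-3, -6)), -1))) = Mul(3, Mul(Add(-5, G), Pow(Add(Z, -9), -1))) = Mul(3, Mul(Add(-5, G), Pow(Add(-9, Z), -1))) = Mul(3, Mul(Pow(Add(-9, Z), -1), Add(-5, G))) = Mul(3, Pow(Add(-9, Z), -1), Add(-5, G)))
Function('w')(j) = Mul(Add(-194, j), Add(j, Mul(3, Pow(Add(-9, j), -1), Add(-5, j)))) (Function('w')(j) = Mul(Add(j, Mul(3, Pow(Add(-9, j), -1), Add(-5, j))), Add(j, -194)) = Mul(Add(j, Mul(3, Pow(Add(-9, j), -1), Add(-5, j))), Add(-194, j)) = Mul(Add(-194, j), Add(j, Mul(3, Pow(Add(-9, j), -1), Add(-5, j)))))
Add(Function('w')(-91), Mul(-1, q)) = Add(Mul(Pow(Add(-9, -91), -1), Add(2910, Pow(-91, 3), Mul(-200, Pow(-91, 2)), Mul(1149, -91))), Mul(-1, 17996)) = Add(Mul(Pow(-100, -1), Add(2910, -753571, Mul(-200, 8281), -104559)), -17996) = Add(Mul(Rational(-1, 100), Add(2910, -753571, -1656200, -104559)), -17996) = Add(Mul(Rational(-1, 100), -2511420), -17996) = Add(Rational(125571, 5), -17996) = Rational(35591, 5)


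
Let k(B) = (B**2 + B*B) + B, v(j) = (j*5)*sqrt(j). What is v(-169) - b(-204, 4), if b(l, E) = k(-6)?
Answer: -66 - 10985*I ≈ -66.0 - 10985.0*I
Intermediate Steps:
v(j) = 5*j**(3/2) (v(j) = (5*j)*sqrt(j) = 5*j**(3/2))
k(B) = B + 2*B**2 (k(B) = (B**2 + B**2) + B = 2*B**2 + B = B + 2*B**2)
b(l, E) = 66 (b(l, E) = -6*(1 + 2*(-6)) = -6*(1 - 12) = -6*(-11) = 66)
v(-169) - b(-204, 4) = 5*(-169)**(3/2) - 1*66 = 5*(-2197*I) - 66 = -10985*I - 66 = -66 - 10985*I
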